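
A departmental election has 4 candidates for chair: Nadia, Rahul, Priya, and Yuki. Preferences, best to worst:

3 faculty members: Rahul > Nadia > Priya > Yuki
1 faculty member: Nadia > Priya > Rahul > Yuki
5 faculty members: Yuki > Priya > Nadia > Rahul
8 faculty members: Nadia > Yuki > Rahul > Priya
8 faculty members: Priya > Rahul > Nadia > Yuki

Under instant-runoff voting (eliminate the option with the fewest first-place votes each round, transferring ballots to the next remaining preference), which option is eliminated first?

Round 1: Nadia 9, Rahul 3, Priya 8, Yuki 5. Eliminate Rahul.

Rahul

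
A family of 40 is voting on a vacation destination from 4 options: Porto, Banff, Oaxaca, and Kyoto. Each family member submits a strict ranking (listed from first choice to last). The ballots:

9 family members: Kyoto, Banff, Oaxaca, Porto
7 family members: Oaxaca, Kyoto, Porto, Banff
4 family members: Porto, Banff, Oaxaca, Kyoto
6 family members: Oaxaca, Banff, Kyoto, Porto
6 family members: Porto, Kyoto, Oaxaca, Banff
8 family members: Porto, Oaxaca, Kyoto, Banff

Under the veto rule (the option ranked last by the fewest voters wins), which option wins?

Oaxaca

Last-place votes: Porto 15, Banff 21, Oaxaca 0, Kyoto 4.
Oaxaca is ranked last by the fewest voters, so Oaxaca wins.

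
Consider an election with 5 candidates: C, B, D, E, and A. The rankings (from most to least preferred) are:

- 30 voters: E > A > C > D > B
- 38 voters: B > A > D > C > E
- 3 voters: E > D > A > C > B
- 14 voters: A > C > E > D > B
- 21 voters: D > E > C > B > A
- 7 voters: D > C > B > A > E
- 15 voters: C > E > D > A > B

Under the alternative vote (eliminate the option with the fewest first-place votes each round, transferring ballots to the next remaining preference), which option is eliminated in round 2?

D

Round 1: C 15, B 38, D 28, E 33, A 14. Eliminate A.
Round 2: C 29, B 38, D 28, E 33. Eliminate D.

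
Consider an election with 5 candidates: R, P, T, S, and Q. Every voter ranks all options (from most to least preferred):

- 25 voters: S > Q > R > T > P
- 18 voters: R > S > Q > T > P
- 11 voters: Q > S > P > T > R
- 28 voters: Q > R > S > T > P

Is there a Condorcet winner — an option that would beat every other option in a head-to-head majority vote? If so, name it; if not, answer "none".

Checking pairwise contests:
Q beats R 64–18.
R beats P 71–11.
R beats T 71–11.
R beats S 46–36.
S beats Q 43–39.
Every option loses at least one head-to-head, so there is no Condorcet winner.

none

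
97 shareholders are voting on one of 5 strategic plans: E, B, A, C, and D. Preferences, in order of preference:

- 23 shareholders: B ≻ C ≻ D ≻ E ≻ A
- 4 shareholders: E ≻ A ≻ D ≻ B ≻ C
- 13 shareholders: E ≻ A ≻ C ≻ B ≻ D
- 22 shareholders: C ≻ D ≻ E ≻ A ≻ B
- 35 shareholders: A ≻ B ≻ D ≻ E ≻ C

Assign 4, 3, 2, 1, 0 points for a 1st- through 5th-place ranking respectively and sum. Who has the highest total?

B

E: 23·1 + 4·4 + 13·4 + 22·2 + 35·1 = 170
B: 23·4 + 4·1 + 13·1 + 22·0 + 35·3 = 214
A: 23·0 + 4·3 + 13·3 + 22·1 + 35·4 = 213
C: 23·3 + 4·0 + 13·2 + 22·4 + 35·0 = 183
D: 23·2 + 4·2 + 13·0 + 22·3 + 35·2 = 190
B has the highest Borda score (214).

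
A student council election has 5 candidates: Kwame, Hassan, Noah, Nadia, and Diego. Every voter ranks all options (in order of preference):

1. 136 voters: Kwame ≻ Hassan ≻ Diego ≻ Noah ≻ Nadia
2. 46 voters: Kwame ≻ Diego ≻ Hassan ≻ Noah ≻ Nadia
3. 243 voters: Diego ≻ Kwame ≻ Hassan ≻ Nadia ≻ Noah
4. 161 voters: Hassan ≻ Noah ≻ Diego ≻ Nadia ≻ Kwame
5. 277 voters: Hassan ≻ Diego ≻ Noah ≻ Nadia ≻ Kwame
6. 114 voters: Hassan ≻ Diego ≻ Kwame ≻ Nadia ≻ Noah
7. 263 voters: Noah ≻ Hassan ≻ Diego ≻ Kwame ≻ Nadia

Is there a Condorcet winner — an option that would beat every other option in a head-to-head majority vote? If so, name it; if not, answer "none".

Hassan vs Kwame: 815–425 for Hassan.
Hassan vs Noah: 977–263 for Hassan.
Hassan vs Nadia: 1240–0 for Hassan.
Hassan vs Diego: 951–289 for Hassan.
Hassan beats every other option head-to-head.

Hassan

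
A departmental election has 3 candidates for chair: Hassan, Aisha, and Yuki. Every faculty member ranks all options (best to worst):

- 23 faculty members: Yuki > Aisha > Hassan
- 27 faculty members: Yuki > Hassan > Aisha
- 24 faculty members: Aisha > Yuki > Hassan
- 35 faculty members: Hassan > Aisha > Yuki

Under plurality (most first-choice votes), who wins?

First-place votes: Hassan 35, Aisha 24, Yuki 50.
Yuki has the most first-place votes.

Yuki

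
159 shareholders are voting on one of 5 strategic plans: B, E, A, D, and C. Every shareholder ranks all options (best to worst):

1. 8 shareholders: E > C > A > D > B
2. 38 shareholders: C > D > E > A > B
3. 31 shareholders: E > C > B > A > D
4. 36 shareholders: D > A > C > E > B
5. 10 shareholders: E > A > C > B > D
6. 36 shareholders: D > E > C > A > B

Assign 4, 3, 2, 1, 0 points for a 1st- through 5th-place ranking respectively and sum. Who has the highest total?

B: 8·0 + 38·0 + 31·2 + 36·0 + 10·1 + 36·0 = 72
E: 8·4 + 38·2 + 31·4 + 36·1 + 10·4 + 36·3 = 416
A: 8·2 + 38·1 + 31·1 + 36·3 + 10·3 + 36·1 = 259
D: 8·1 + 38·3 + 31·0 + 36·4 + 10·0 + 36·4 = 410
C: 8·3 + 38·4 + 31·3 + 36·2 + 10·2 + 36·2 = 433
C has the highest Borda score (433).

C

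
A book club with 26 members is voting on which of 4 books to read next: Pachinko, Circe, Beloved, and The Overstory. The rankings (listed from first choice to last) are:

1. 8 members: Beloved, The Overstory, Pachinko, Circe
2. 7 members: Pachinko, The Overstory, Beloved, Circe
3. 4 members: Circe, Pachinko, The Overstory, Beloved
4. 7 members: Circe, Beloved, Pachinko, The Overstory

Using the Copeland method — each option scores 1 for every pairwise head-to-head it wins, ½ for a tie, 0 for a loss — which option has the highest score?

Pachinko: beats Circe and The Overstory; loses to Beloved → score 2.
Circe: loses to Pachinko, Beloved, and The Overstory → score 0.
Beloved: beats Pachinko, Circe, and The Overstory → score 3.
The Overstory: beats Circe; loses to Pachinko and Beloved → score 1.
Beloved has the best pairwise record.

Beloved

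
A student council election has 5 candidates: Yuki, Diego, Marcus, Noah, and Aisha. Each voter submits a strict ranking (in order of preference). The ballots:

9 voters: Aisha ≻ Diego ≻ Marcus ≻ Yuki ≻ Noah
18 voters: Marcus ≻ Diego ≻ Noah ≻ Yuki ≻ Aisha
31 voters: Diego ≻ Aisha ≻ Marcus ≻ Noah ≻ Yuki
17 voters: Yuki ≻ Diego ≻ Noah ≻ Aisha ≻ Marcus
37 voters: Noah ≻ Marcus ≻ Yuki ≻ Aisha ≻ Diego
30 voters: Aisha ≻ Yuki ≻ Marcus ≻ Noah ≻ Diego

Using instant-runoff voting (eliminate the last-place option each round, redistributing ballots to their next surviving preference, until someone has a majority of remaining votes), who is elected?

Round 1: Yuki 17, Diego 31, Marcus 18, Noah 37, Aisha 39. Eliminate Yuki.
Round 2: Diego 48, Marcus 18, Noah 37, Aisha 39. Eliminate Marcus.
Round 3: Diego 66, Noah 37, Aisha 39. Eliminate Noah.
Round 4: Diego 66, Aisha 76. Aisha has a majority.

Aisha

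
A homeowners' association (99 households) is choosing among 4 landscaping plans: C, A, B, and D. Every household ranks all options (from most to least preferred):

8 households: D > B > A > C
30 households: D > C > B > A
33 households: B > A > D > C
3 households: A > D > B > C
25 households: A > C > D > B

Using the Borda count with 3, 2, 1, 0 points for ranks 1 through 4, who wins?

D

C: 8·0 + 30·2 + 33·0 + 3·0 + 25·2 = 110
A: 8·1 + 30·0 + 33·2 + 3·3 + 25·3 = 158
B: 8·2 + 30·1 + 33·3 + 3·1 + 25·0 = 148
D: 8·3 + 30·3 + 33·1 + 3·2 + 25·1 = 178
D has the highest Borda score (178).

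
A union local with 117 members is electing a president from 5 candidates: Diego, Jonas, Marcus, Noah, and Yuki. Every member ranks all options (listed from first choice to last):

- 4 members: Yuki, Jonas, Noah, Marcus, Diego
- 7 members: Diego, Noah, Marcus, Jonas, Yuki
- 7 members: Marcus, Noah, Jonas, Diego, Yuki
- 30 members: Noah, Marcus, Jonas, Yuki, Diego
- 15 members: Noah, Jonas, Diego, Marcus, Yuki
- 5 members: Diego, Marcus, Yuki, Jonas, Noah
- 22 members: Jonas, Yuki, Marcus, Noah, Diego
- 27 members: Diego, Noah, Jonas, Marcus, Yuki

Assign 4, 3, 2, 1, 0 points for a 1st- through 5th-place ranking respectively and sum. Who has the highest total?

Noah

Diego: 4·0 + 7·4 + 7·1 + 30·0 + 15·2 + 5·4 + 22·0 + 27·4 = 193
Jonas: 4·3 + 7·1 + 7·2 + 30·2 + 15·3 + 5·1 + 22·4 + 27·2 = 285
Marcus: 4·1 + 7·2 + 7·4 + 30·3 + 15·1 + 5·3 + 22·2 + 27·1 = 237
Noah: 4·2 + 7·3 + 7·3 + 30·4 + 15·4 + 5·0 + 22·1 + 27·3 = 333
Yuki: 4·4 + 7·0 + 7·0 + 30·1 + 15·0 + 5·2 + 22·3 + 27·0 = 122
Noah has the highest Borda score (333).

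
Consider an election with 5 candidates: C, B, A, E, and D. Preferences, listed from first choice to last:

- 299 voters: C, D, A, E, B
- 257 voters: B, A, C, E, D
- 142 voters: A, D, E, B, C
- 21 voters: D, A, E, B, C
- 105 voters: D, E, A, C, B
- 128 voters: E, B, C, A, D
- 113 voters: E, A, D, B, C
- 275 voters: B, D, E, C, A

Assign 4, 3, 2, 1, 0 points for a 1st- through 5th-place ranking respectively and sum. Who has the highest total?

D

C: 299·4 + 257·2 + 142·0 + 21·0 + 105·1 + 128·2 + 113·0 + 275·1 = 2346
B: 299·0 + 257·4 + 142·1 + 21·1 + 105·0 + 128·3 + 113·1 + 275·4 = 2788
A: 299·2 + 257·3 + 142·4 + 21·3 + 105·2 + 128·1 + 113·3 + 275·0 = 2677
E: 299·1 + 257·1 + 142·2 + 21·2 + 105·3 + 128·4 + 113·4 + 275·2 = 2711
D: 299·3 + 257·0 + 142·3 + 21·4 + 105·4 + 128·0 + 113·2 + 275·3 = 2878
D has the highest Borda score (2878).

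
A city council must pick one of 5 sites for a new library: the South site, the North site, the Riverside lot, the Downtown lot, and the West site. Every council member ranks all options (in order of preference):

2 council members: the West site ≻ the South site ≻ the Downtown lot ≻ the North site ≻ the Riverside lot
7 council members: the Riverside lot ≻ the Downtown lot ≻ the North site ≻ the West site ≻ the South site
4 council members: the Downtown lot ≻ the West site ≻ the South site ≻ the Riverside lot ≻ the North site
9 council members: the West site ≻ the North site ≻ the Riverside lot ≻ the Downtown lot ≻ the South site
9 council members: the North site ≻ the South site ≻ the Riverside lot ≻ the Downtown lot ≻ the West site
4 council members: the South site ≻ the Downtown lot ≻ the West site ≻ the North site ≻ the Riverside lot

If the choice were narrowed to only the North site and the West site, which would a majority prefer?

the West site

Voters preferring the North site to the West site: 16; preferring the West site to the North site: 19.
the West site wins the head-to-head.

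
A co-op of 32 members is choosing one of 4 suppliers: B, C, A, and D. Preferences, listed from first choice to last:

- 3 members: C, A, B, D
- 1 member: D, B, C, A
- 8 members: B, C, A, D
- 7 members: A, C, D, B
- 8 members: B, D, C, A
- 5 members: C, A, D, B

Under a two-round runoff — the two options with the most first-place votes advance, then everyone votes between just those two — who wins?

Round 1 first-place votes: B 16, C 8, A 7, D 1.
B and C advance.
Runoff: B is preferred to C by 17 voters; C by 15.
B wins the runoff.

B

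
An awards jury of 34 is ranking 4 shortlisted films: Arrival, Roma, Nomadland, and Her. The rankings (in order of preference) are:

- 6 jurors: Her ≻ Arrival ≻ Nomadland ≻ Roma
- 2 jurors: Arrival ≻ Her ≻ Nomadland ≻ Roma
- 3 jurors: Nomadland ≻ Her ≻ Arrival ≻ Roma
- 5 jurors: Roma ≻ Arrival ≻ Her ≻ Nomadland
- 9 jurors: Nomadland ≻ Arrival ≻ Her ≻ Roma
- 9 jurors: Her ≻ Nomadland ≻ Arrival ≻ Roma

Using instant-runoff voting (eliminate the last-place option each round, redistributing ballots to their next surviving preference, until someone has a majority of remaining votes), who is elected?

Her

Round 1: Arrival 2, Roma 5, Nomadland 12, Her 15. Eliminate Arrival.
Round 2: Roma 5, Nomadland 12, Her 17. Eliminate Roma.
Round 3: Nomadland 12, Her 22. Her has a majority.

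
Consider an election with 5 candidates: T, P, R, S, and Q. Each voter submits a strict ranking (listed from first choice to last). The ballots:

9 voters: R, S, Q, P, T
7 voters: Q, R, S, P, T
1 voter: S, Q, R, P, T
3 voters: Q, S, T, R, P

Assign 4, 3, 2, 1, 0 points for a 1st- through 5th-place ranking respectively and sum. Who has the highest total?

T: 9·0 + 7·0 + 1·0 + 3·2 = 6
P: 9·1 + 7·1 + 1·1 + 3·0 = 17
R: 9·4 + 7·3 + 1·2 + 3·1 = 62
S: 9·3 + 7·2 + 1·4 + 3·3 = 54
Q: 9·2 + 7·4 + 1·3 + 3·4 = 61
R has the highest Borda score (62).

R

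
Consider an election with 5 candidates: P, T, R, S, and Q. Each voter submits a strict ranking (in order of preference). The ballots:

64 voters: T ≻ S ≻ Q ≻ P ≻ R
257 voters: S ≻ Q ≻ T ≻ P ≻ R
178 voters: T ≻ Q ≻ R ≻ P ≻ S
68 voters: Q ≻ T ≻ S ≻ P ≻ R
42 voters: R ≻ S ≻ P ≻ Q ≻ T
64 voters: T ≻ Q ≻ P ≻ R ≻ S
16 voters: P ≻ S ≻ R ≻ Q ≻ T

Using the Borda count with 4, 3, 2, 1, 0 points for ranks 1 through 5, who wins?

Q

P: 64·1 + 257·1 + 178·1 + 68·1 + 42·2 + 64·2 + 16·4 = 843
T: 64·4 + 257·2 + 178·4 + 68·3 + 42·0 + 64·4 + 16·0 = 1942
R: 64·0 + 257·0 + 178·2 + 68·0 + 42·4 + 64·1 + 16·2 = 620
S: 64·3 + 257·4 + 178·0 + 68·2 + 42·3 + 64·0 + 16·3 = 1530
Q: 64·2 + 257·3 + 178·3 + 68·4 + 42·1 + 64·3 + 16·1 = 1955
Q has the highest Borda score (1955).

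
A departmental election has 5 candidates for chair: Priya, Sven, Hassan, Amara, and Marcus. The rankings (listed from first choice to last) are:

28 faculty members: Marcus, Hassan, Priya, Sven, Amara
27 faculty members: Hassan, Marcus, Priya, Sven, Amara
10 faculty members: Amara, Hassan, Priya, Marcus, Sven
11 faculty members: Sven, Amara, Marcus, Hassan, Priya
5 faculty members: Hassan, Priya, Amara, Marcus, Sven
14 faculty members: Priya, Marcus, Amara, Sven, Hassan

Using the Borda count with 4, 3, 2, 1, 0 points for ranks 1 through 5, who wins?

Priya: 28·2 + 27·2 + 10·2 + 11·0 + 5·3 + 14·4 = 201
Sven: 28·1 + 27·1 + 10·0 + 11·4 + 5·0 + 14·1 = 113
Hassan: 28·3 + 27·4 + 10·3 + 11·1 + 5·4 + 14·0 = 253
Amara: 28·0 + 27·0 + 10·4 + 11·3 + 5·2 + 14·2 = 111
Marcus: 28·4 + 27·3 + 10·1 + 11·2 + 5·1 + 14·3 = 272
Marcus has the highest Borda score (272).

Marcus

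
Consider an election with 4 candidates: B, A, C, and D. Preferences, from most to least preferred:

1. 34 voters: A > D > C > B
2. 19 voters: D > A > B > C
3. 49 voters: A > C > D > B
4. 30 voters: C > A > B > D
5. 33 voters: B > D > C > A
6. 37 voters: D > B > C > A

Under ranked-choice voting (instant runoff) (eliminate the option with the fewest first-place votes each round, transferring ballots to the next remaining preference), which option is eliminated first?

Round 1: B 33, A 83, C 30, D 56. Eliminate C.

C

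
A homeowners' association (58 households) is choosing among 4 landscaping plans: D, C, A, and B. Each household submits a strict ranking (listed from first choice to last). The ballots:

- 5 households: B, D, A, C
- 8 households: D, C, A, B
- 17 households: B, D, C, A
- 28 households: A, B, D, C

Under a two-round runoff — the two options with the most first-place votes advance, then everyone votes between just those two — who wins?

A

Round 1 first-place votes: D 8, C 0, A 28, B 22.
A and B advance.
Runoff: A is preferred to B by 36 voters; B by 22.
A wins the runoff.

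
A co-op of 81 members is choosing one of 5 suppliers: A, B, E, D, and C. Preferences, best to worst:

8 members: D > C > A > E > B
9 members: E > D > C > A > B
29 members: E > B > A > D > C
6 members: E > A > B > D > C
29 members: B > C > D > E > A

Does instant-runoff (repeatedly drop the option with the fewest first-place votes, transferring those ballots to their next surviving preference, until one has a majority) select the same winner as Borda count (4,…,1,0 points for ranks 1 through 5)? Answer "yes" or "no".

no

Instant-runoff — R1 A 0, B 29, E 44, D 8, C 0 (E winner). Winner: E.
Borda — scores: A 101, B 215, E 213, D 152, C 129. Winner: B.
The two methods disagree.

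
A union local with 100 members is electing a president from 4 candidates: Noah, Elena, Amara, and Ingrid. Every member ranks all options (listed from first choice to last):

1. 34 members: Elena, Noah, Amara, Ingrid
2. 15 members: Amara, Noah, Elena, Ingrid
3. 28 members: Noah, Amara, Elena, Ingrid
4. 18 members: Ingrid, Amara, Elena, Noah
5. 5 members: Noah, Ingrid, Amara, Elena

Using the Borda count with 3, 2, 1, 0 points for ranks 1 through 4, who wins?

Noah: 34·2 + 15·2 + 28·3 + 18·0 + 5·3 = 197
Elena: 34·3 + 15·1 + 28·1 + 18·1 + 5·0 = 163
Amara: 34·1 + 15·3 + 28·2 + 18·2 + 5·1 = 176
Ingrid: 34·0 + 15·0 + 28·0 + 18·3 + 5·2 = 64
Noah has the highest Borda score (197).

Noah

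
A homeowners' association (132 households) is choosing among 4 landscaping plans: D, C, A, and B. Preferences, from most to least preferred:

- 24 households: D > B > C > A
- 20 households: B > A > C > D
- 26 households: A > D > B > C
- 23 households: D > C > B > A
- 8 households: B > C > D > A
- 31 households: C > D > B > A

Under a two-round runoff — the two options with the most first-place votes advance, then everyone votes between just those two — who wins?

D

Round 1 first-place votes: D 47, C 31, A 26, B 28.
D and C advance.
Runoff: D is preferred to C by 73 voters; C by 59.
D wins the runoff.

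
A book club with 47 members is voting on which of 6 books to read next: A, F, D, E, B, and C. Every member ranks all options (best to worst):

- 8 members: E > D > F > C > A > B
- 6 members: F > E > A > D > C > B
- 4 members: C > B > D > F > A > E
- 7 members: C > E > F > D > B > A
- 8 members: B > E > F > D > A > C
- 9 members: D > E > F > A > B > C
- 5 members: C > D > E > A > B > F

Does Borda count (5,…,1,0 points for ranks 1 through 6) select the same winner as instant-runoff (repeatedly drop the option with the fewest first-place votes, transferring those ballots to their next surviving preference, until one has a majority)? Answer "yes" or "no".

yes

Borda — scores: A 66, F 134, D 151, E 175, B 77, C 102. Winner: E.
Instant-runoff — R1 A 0, F 6, D 9, E 8, B 8, C 16 (A out); R2 F 6, D 9, E 8, B 8, C 16 (F out); R3 D 9, E 14, B 8, C 16 (B out); R4 D 9, E 22, C 16 (D out); R5 E 31, C 16 (E winner). Winner: E.
The two methods agree.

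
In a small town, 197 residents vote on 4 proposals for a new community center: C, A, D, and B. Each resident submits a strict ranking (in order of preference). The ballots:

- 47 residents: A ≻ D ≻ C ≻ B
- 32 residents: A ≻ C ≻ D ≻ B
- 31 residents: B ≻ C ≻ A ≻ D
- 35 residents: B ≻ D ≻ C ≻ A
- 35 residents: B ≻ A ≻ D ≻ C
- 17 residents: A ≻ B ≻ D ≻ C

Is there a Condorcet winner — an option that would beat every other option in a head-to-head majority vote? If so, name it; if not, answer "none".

B vs C: 118–79 for B.
B vs A: 101–96 for B.
B vs D: 118–79 for B.
B beats every other option head-to-head.

B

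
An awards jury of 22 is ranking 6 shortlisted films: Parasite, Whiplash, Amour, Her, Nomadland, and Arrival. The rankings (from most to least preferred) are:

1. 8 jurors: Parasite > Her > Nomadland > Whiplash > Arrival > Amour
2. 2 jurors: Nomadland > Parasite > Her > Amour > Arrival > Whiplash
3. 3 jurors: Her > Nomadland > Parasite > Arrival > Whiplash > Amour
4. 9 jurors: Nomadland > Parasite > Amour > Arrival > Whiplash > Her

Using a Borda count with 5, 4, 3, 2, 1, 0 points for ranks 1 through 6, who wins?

Parasite: 8·5 + 2·4 + 3·3 + 9·4 = 93
Whiplash: 8·2 + 2·0 + 3·1 + 9·1 = 28
Amour: 8·0 + 2·2 + 3·0 + 9·3 = 31
Her: 8·4 + 2·3 + 3·5 + 9·0 = 53
Nomadland: 8·3 + 2·5 + 3·4 + 9·5 = 91
Arrival: 8·1 + 2·1 + 3·2 + 9·2 = 34
Parasite has the highest Borda score (93).

Parasite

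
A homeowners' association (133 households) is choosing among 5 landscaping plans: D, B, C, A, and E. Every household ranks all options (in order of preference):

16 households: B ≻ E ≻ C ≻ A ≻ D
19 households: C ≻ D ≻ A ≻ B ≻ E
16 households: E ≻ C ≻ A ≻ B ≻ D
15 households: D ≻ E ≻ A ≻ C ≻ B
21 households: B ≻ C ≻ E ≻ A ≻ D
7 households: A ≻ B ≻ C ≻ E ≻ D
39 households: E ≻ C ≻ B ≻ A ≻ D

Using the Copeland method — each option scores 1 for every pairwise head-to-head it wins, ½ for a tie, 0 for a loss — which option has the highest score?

D: loses to B, C, A, and E → score 0.
B: beats D and A; loses to C and E → score 2.
C: beats D, B, and A; loses to E → score 3.
A: beats D; loses to B, C, and E → score 1.
E: beats D, B, C, and A → score 4.
E has the best pairwise record.

E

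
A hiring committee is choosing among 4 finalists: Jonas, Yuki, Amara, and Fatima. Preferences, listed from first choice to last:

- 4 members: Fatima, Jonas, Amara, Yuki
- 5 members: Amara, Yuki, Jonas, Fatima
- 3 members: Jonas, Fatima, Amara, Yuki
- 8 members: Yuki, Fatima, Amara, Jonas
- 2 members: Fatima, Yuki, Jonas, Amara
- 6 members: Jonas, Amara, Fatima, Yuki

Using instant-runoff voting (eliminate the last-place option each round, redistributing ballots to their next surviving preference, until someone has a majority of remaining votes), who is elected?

Round 1: Jonas 9, Yuki 8, Amara 5, Fatima 6. Eliminate Amara.
Round 2: Jonas 9, Yuki 13, Fatima 6. Eliminate Fatima.
Round 3: Jonas 13, Yuki 15. Yuki has a majority.

Yuki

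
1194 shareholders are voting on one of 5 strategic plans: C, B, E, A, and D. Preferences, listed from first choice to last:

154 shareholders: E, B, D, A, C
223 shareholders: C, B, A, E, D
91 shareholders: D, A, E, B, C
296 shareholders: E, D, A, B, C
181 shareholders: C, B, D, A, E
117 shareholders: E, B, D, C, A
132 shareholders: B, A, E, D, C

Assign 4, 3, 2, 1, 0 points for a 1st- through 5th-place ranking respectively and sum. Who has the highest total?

B

C: 154·0 + 223·4 + 91·0 + 296·0 + 181·4 + 117·1 + 132·0 = 1733
B: 154·3 + 223·3 + 91·1 + 296·1 + 181·3 + 117·3 + 132·4 = 2940
E: 154·4 + 223·1 + 91·2 + 296·4 + 181·0 + 117·4 + 132·2 = 2937
A: 154·1 + 223·2 + 91·3 + 296·2 + 181·1 + 117·0 + 132·3 = 2042
D: 154·2 + 223·0 + 91·4 + 296·3 + 181·2 + 117·2 + 132·1 = 2288
B has the highest Borda score (2940).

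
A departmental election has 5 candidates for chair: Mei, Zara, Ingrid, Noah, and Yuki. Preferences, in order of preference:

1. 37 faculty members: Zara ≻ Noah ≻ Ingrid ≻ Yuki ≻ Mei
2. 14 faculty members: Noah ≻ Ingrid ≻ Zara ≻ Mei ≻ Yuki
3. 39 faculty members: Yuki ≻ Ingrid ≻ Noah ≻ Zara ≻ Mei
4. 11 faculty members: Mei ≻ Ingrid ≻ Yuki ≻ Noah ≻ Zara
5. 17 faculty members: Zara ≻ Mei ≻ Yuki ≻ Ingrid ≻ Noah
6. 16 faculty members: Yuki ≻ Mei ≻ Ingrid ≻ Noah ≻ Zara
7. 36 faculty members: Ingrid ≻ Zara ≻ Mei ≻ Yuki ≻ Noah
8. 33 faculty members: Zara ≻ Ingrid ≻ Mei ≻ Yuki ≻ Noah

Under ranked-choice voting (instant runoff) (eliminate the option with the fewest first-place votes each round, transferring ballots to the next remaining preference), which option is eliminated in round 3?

Yuki

Round 1: Mei 11, Zara 87, Ingrid 36, Noah 14, Yuki 55. Eliminate Mei.
Round 2: Zara 87, Ingrid 47, Noah 14, Yuki 55. Eliminate Noah.
Round 3: Zara 87, Ingrid 61, Yuki 55. Eliminate Yuki.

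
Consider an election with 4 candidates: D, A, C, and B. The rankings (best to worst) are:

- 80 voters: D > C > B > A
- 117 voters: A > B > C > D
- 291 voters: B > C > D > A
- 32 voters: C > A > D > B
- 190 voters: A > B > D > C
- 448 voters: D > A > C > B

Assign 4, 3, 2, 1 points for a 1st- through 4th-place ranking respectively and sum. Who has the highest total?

D

D: 80·4 + 117·1 + 291·2 + 32·2 + 190·2 + 448·4 = 3255
A: 80·1 + 117·4 + 291·1 + 32·3 + 190·4 + 448·3 = 3039
C: 80·3 + 117·2 + 291·3 + 32·4 + 190·1 + 448·2 = 2561
B: 80·2 + 117·3 + 291·4 + 32·1 + 190·3 + 448·1 = 2725
D has the highest Borda score (3255).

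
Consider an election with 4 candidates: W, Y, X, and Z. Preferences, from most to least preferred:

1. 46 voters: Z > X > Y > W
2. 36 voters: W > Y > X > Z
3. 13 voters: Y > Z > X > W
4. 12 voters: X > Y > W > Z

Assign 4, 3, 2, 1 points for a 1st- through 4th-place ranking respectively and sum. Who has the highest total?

Y

W: 46·1 + 36·4 + 13·1 + 12·2 = 227
Y: 46·2 + 36·3 + 13·4 + 12·3 = 288
X: 46·3 + 36·2 + 13·2 + 12·4 = 284
Z: 46·4 + 36·1 + 13·3 + 12·1 = 271
Y has the highest Borda score (288).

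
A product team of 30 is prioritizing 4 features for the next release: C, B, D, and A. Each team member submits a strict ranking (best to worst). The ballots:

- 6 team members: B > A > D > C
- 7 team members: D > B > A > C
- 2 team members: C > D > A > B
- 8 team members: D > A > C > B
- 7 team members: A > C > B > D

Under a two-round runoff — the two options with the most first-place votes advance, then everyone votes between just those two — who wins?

Round 1 first-place votes: C 2, B 6, D 15, A 7.
D and A advance.
Runoff: D is preferred to A by 17 voters; A by 13.
D wins the runoff.

D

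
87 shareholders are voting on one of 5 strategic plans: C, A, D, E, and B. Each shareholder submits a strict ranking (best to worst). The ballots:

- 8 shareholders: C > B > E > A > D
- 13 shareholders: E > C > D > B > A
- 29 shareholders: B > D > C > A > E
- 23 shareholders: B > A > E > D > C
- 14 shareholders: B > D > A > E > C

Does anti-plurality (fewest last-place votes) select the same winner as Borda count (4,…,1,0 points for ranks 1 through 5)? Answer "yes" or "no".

Anti-plurality — last-place votes: C 37, A 13, D 8, E 29, B 0. Winner: B.
Borda — scores: C 129, A 134, D 178, E 128, B 301. Winner: B.
The two methods agree.

yes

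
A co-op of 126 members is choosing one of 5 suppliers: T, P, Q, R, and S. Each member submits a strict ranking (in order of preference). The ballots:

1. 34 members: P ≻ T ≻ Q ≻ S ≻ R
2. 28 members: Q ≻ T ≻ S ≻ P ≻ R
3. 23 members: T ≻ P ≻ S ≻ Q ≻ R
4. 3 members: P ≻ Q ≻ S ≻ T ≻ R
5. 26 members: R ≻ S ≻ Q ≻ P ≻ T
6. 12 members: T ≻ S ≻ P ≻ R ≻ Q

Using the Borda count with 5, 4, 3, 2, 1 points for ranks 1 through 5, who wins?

T

T: 34·4 + 28·4 + 23·5 + 3·2 + 26·1 + 12·5 = 455
P: 34·5 + 28·2 + 23·4 + 3·5 + 26·2 + 12·3 = 421
Q: 34·3 + 28·5 + 23·2 + 3·4 + 26·3 + 12·1 = 390
R: 34·1 + 28·1 + 23·1 + 3·1 + 26·5 + 12·2 = 242
S: 34·2 + 28·3 + 23·3 + 3·3 + 26·4 + 12·4 = 382
T has the highest Borda score (455).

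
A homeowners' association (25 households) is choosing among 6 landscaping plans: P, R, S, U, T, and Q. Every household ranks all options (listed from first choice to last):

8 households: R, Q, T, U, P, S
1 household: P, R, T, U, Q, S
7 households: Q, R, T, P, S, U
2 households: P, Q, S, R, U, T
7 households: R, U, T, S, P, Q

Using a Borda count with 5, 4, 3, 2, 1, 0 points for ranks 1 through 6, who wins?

R

P: 8·1 + 1·5 + 7·2 + 2·5 + 7·1 = 44
R: 8·5 + 1·4 + 7·4 + 2·2 + 7·5 = 111
S: 8·0 + 1·0 + 7·1 + 2·3 + 7·2 = 27
U: 8·2 + 1·2 + 7·0 + 2·1 + 7·4 = 48
T: 8·3 + 1·3 + 7·3 + 2·0 + 7·3 = 69
Q: 8·4 + 1·1 + 7·5 + 2·4 + 7·0 = 76
R has the highest Borda score (111).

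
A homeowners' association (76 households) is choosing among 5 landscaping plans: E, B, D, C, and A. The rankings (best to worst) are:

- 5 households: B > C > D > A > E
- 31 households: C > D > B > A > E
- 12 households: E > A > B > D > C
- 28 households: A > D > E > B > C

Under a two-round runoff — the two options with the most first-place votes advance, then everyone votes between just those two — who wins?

A

Round 1 first-place votes: E 12, B 5, D 0, C 31, A 28.
C and A advance.
Runoff: C is preferred to A by 36 voters; A by 40.
A wins the runoff.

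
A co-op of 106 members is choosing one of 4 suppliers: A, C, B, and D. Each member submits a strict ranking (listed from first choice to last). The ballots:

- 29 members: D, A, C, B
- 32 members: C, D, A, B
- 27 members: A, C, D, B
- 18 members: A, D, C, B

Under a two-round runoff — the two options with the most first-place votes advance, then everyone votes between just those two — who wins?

Round 1 first-place votes: A 45, C 32, B 0, D 29.
A and C advance.
Runoff: A is preferred to C by 74 voters; C by 32.
A wins the runoff.

A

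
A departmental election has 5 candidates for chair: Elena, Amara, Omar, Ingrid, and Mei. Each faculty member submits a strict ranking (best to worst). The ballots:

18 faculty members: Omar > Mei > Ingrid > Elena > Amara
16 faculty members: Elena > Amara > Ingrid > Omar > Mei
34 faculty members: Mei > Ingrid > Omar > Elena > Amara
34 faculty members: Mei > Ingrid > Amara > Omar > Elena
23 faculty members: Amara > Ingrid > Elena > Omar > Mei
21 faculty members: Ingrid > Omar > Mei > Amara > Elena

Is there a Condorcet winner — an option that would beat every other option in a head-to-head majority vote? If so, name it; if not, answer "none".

none

Checking pairwise contests:
Amara beats Elena 78–68.
Ingrid beats Amara 107–39.
Ingrid beats Omar 128–18.
Mei beats Ingrid 86–60.
Omar beats Mei 78–68.
Every option loses at least one head-to-head, so there is no Condorcet winner.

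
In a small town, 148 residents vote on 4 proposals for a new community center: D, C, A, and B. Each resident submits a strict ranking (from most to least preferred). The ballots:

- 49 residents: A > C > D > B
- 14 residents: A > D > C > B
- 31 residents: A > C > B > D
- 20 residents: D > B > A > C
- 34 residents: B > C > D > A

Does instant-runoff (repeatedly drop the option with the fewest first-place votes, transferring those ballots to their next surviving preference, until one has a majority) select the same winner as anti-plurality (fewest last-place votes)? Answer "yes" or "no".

Instant-runoff — R1 D 20, C 0, A 94, B 34 (A winner). Winner: A.
Anti-plurality — last-place votes: D 31, C 20, A 34, B 63. Winner: C.
The two methods disagree.

no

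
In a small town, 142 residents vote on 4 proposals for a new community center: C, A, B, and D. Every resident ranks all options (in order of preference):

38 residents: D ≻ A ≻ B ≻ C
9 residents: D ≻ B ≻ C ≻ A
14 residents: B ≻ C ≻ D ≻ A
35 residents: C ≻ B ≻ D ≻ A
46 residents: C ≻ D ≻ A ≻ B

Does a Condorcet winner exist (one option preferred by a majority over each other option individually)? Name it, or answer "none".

C

C vs A: 104–38 for C.
C vs B: 81–61 for C.
C vs D: 95–47 for C.
C beats every other option head-to-head.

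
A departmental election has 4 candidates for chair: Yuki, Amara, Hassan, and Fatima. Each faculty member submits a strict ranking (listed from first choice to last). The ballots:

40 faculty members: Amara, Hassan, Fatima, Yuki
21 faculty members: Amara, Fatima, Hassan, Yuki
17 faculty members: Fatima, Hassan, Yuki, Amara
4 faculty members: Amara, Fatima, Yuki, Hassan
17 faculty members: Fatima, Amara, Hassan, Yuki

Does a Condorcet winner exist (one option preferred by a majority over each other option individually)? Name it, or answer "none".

Amara vs Yuki: 82–17 for Amara.
Amara vs Hassan: 82–17 for Amara.
Amara vs Fatima: 65–34 for Amara.
Amara beats every other option head-to-head.

Amara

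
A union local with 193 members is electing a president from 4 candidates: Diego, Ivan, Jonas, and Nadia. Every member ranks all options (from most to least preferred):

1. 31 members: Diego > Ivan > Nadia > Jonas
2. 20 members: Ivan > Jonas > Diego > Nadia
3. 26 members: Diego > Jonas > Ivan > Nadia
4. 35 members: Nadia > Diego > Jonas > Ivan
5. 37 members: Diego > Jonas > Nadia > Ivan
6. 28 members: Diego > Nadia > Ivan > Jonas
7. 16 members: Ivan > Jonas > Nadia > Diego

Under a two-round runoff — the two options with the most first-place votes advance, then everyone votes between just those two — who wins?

Round 1 first-place votes: Diego 122, Ivan 36, Jonas 0, Nadia 35.
Diego and Ivan advance.
Runoff: Diego is preferred to Ivan by 157 voters; Ivan by 36.
Diego wins the runoff.

Diego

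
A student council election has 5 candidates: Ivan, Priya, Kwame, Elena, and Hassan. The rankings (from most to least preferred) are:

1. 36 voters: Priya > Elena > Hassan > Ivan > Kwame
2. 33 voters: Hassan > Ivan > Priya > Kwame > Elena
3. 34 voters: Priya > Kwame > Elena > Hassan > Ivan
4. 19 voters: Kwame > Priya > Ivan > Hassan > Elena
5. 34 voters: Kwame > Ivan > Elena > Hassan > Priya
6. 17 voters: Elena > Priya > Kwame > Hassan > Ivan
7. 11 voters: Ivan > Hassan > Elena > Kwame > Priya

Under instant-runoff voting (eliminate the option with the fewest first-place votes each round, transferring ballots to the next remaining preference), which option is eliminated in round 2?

Round 1: Ivan 11, Priya 70, Kwame 53, Elena 17, Hassan 33. Eliminate Ivan.
Round 2: Priya 70, Kwame 53, Elena 17, Hassan 44. Eliminate Elena.

Elena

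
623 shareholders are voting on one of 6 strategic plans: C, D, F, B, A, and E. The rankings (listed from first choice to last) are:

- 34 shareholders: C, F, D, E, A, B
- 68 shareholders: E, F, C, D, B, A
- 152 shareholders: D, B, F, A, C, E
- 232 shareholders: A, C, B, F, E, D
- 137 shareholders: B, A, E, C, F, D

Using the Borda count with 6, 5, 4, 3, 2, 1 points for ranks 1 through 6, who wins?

B

C: 34·6 + 68·4 + 152·2 + 232·5 + 137·3 = 2351
D: 34·4 + 68·3 + 152·6 + 232·1 + 137·1 = 1621
F: 34·5 + 68·5 + 152·4 + 232·3 + 137·2 = 2088
B: 34·1 + 68·2 + 152·5 + 232·4 + 137·6 = 2680
A: 34·2 + 68·1 + 152·3 + 232·6 + 137·5 = 2669
E: 34·3 + 68·6 + 152·1 + 232·2 + 137·4 = 1674
B has the highest Borda score (2680).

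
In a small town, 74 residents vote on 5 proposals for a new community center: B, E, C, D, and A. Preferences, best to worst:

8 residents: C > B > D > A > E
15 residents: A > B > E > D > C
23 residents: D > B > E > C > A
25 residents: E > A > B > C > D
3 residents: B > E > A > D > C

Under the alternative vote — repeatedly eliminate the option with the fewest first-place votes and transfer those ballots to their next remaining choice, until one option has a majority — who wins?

Round 1: B 3, E 25, C 8, D 23, A 15. Eliminate B.
Round 2: E 28, C 8, D 23, A 15. Eliminate C.
Round 3: E 28, D 31, A 15. Eliminate A.
Round 4: E 43, D 31. E has a majority.

E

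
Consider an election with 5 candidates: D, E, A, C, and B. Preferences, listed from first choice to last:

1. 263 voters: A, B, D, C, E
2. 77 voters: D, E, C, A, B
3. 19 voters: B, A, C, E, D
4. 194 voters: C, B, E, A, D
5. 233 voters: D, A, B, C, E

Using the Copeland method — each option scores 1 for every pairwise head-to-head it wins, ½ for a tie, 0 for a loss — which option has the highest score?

A

D: beats E and C; loses to A and B → score 2.
E: loses to D, A, C, and B → score 0.
A: beats D, E, C, and B → score 4.
C: beats E; loses to D, A, and B → score 1.
B: beats D, E, and C; loses to A → score 3.
A has the best pairwise record.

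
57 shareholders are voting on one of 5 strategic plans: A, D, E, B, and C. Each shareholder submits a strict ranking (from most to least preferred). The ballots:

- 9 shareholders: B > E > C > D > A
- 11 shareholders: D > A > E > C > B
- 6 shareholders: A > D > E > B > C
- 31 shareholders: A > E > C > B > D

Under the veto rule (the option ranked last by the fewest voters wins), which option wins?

Last-place votes: A 9, D 31, E 0, B 11, C 6.
E is ranked last by the fewest voters, so E wins.

E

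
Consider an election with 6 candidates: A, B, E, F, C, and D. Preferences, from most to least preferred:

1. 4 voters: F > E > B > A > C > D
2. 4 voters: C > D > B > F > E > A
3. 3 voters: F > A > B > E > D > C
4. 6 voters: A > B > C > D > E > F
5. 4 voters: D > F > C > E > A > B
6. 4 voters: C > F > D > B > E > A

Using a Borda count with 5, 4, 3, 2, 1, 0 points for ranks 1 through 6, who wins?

A: 4·2 + 4·0 + 3·4 + 6·5 + 4·1 + 4·0 = 54
B: 4·3 + 4·3 + 3·3 + 6·4 + 4·0 + 4·2 = 65
E: 4·4 + 4·1 + 3·2 + 6·1 + 4·2 + 4·1 = 44
F: 4·5 + 4·2 + 3·5 + 6·0 + 4·4 + 4·4 = 75
C: 4·1 + 4·5 + 3·0 + 6·3 + 4·3 + 4·5 = 74
D: 4·0 + 4·4 + 3·1 + 6·2 + 4·5 + 4·3 = 63
F has the highest Borda score (75).

F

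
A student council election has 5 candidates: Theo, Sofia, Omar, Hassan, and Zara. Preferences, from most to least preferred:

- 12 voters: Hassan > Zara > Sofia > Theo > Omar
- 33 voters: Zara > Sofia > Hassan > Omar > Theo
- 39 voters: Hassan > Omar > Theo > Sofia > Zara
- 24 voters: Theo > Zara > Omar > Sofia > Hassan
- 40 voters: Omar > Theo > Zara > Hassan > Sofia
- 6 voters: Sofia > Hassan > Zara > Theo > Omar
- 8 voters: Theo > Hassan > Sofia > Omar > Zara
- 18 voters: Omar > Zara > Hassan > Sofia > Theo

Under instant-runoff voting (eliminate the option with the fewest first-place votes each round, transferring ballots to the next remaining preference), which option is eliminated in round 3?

Round 1: Theo 32, Sofia 6, Omar 58, Hassan 51, Zara 33. Eliminate Sofia.
Round 2: Theo 32, Omar 58, Hassan 57, Zara 33. Eliminate Theo.
Round 3: Omar 58, Hassan 65, Zara 57. Eliminate Zara.

Zara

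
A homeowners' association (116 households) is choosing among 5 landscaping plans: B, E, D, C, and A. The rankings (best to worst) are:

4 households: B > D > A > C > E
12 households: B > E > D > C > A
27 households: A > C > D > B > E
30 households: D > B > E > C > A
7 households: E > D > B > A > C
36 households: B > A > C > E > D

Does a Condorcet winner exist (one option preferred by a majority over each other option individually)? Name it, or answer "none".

Checking pairwise contests:
D beats B 64–52.
B beats E 109–7.
C beats D 63–53.
B beats C 89–27.
B beats A 89–27.
Every option loses at least one head-to-head, so there is no Condorcet winner.

none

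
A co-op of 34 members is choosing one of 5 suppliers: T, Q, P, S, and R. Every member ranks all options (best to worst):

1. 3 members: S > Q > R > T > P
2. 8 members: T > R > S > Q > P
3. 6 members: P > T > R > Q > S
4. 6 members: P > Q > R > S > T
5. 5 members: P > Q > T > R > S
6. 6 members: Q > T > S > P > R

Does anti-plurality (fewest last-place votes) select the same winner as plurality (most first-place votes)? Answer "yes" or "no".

no

Anti-plurality — last-place votes: T 6, Q 0, P 11, S 11, R 6. Winner: Q.
Plurality — first-place votes: T 8, Q 6, P 17, S 3, R 0. Winner: P.
The two methods disagree.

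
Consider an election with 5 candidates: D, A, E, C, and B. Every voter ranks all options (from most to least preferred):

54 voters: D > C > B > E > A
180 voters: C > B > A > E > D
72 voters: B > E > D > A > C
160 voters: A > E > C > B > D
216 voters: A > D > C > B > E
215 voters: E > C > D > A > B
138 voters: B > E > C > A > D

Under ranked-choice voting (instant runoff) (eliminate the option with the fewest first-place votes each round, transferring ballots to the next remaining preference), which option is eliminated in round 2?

Round 1: D 54, A 376, E 215, C 180, B 210. Eliminate D.
Round 2: A 376, E 215, C 234, B 210. Eliminate B.

B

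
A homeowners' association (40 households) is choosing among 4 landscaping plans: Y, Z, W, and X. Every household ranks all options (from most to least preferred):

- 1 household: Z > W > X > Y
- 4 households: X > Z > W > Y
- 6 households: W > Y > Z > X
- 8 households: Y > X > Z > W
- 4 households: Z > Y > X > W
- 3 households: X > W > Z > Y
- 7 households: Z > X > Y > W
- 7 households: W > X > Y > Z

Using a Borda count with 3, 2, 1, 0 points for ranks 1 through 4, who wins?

Y: 1·0 + 4·0 + 6·2 + 8·3 + 4·2 + 3·0 + 7·1 + 7·1 = 58
Z: 1·3 + 4·2 + 6·1 + 8·1 + 4·3 + 3·1 + 7·3 + 7·0 = 61
W: 1·2 + 4·1 + 6·3 + 8·0 + 4·0 + 3·2 + 7·0 + 7·3 = 51
X: 1·1 + 4·3 + 6·0 + 8·2 + 4·1 + 3·3 + 7·2 + 7·2 = 70
X has the highest Borda score (70).

X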